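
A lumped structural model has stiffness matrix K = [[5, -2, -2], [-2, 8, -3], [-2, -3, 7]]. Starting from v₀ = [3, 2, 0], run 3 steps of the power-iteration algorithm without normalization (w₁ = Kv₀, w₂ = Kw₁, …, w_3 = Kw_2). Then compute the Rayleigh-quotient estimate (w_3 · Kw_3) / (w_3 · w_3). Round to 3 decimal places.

λ ≈ 10.180

w1 = Kv₀ = (5·3 + (-2)·2 + (-2)·0; (-2)·3 + 8·2 + (-3)·0; (-2)·3 + (-3)·2 + 7·0) = (11, 10, -12)
w2 = Kw1 = (5·11 + (-2)·10 + (-2)·(-12); (-2)·11 + 8·10 + (-3)·(-12); (-2)·11 + (-3)·10 + 7·(-12)) = (59, 94, -136)
w3 = Kw2 = (379, 1042, -1352)
Kw3 = (2515, 11634, -13348)
w3·Kw3 = 379·2515 + 1042·11634 + (-1352)·(-13348) = 31122309; w3·w3 = 379·379 + 1042·1042 + (-1352)·(-1352) = 3057309
λ ≈ 31122309/3057309 = 10.180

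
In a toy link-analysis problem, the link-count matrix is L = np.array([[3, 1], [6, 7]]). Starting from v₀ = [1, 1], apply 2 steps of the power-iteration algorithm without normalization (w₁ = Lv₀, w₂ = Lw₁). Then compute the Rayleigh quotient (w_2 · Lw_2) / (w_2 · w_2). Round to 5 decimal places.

w1 = Lv₀ = (3·1 + 1·1; 6·1 + 7·1) = (4, 13)
w2 = Lw1 = (3·4 + 1·13; 6·4 + 7·13) = (25, 115)
Lw2 = (190, 955)
w2·Lw2 = 25·190 + 115·955 = 114575; w2·w2 = 25·25 + 115·115 = 13850
λ ≈ 114575/13850 = 8.27256

8.27256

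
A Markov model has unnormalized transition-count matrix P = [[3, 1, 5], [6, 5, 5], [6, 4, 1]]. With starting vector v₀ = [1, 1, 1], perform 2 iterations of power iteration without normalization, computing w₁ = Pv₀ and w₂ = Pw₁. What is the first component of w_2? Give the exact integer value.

w1 = Pv₀ = (9, 16, 11)
w2 = Pw1 = (98, 189, 129)
The requested component of w2 is 98.

98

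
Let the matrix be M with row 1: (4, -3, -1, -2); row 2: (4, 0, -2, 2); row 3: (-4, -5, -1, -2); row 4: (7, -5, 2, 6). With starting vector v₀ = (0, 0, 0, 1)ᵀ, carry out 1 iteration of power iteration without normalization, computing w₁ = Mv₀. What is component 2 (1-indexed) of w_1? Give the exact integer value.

2

w1 = Mv₀ = (-2, 2, -2, 6)
The requested component of w1 is 2.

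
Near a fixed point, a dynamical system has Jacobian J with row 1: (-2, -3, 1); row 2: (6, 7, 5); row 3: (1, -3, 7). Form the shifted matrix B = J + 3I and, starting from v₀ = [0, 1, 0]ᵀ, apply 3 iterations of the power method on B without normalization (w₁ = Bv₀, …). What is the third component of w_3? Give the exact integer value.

B = J + 3I has rows (1, -3, 1); (6, 10, 5); (1, -3, 10)
w1 = Bv₀ = (1·0 + (-3)·1 + 1·0; 6·0 + 10·1 + 5·0; 1·0 + (-3)·1 + 10·0) = (-3, 10, -3)
w2 = Bw1 = (1·(-3) + (-3)·10 + 1·(-3); 6·(-3) + 10·10 + 5·(-3); 1·(-3) + (-3)·10 + 10·(-3)) = (-36, 67, -63)
w3 = Bw2 = (-300, 139, -867)
Requested component of w3: -867

-867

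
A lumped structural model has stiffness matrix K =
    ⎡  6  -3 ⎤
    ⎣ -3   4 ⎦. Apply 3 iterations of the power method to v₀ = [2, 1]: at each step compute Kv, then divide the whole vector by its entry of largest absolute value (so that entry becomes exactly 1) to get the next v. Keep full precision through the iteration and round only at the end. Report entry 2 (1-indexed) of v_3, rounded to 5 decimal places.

-0.68817

Kv0 = (9.000000, -2.000000); divide by 9.000000 → v1 = (1.000000, -0.222222)
Kv1 = (6.666667, -3.888889); divide by 6.666667 → v2 = (1.000000, -0.583333)
Kv2 = (7.750000, -5.333333); divide by 7.750000 → v3 = (1.000000, -0.688172)
Requested entry of v3: -320/465 = -0.68817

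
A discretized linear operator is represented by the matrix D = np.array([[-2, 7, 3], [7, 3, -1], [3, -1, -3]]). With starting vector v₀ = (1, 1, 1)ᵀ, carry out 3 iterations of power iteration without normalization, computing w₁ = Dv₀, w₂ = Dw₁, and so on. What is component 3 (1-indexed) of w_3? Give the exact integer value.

w1 = Dv₀ = (8, 9, -1)
w2 = Dw1 = (44, 84, 18)
w3 = Dw2 = (554, 542, -6)
The requested component of w3 is -6.

-6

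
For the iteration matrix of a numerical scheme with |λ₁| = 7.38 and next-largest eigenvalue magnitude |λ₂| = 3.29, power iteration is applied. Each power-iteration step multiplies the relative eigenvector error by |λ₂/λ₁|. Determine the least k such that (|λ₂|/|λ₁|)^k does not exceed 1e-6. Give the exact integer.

|λ₂/λ₁| = 3.29/7.38 = 0.44580
Need k ≥ ln(1e-6) / ln(0.44580) = -13.8155 / -0.8079 ≈ 17.101
Smallest integer k satisfying the bound: 18

18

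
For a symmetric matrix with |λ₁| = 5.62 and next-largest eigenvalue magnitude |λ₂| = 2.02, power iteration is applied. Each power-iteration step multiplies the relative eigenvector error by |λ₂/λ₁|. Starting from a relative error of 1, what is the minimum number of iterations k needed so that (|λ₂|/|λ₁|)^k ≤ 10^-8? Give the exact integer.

19

|λ₂/λ₁| = 2.02/5.62 = 0.35943
Need k ≥ ln(10^-8) / ln(0.35943) = -18.4207 / -1.0232 ≈ 18.002
Smallest integer k satisfying the bound: 19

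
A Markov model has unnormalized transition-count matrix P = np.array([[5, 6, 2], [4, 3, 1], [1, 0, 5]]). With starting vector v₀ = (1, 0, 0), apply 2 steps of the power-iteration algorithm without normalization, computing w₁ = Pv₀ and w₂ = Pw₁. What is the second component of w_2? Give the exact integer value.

33

w1 = Pv₀ = (5, 4, 1)
w2 = Pw1 = (51, 33, 10)
The requested component of w2 is 33.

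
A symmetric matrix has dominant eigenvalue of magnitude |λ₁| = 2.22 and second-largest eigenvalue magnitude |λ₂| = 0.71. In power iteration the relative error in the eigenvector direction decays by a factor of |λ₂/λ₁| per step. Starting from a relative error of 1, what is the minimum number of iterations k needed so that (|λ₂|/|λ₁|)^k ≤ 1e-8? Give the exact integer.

|λ₂/λ₁| = 0.71/2.22 = 0.31982
Need k ≥ ln(1e-8) / ln(0.31982) = -18.4207 / -1.1400 ≈ 16.159
Smallest integer k satisfying the bound: 17

17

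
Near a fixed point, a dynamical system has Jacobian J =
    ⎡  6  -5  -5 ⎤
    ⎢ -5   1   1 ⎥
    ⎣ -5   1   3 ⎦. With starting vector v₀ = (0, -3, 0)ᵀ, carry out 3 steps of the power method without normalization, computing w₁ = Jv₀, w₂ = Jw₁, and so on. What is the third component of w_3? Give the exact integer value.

w1 = Jv₀ = (15, -3, -3)
w2 = Jw1 = (120, -81, -87)
w3 = Jw2 = (1560, -768, -942)
The requested component of w3 is -942.

-942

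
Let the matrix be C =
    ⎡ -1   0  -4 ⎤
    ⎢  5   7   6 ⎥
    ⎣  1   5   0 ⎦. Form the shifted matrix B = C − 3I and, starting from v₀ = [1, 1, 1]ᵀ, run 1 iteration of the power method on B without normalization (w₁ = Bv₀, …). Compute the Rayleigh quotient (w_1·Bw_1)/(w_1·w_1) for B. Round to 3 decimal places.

μ ≈ 1.960

B = C − 3I has rows (-4, 0, -4); (5, 4, 6); (1, 5, -3)
w1 = Bv₀ = ((-4)·1 + 0·1 + (-4)·1; 5·1 + 4·1 + 6·1; 1·1 + 5·1 + (-3)·1) = (-8, 15, 3)
Bw1 = (20, 38, 58)
w1·Bw1 = 584; w1·w1 = 298; μ ≈ 584/298 = 1.960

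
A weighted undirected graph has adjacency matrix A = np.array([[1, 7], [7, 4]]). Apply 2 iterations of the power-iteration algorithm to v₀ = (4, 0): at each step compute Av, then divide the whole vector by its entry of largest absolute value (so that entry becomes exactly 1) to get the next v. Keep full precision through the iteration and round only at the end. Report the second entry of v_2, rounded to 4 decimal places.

0.7000

Av0 = (4.00000, 28.00000); divide by 28.00000 → v1 = (0.14286, 1.00000)
Av1 = (7.14286, 5.00000); divide by 7.14286 → v2 = (1.00000, 0.70000)
Requested entry of v2: 140/200 = 0.7000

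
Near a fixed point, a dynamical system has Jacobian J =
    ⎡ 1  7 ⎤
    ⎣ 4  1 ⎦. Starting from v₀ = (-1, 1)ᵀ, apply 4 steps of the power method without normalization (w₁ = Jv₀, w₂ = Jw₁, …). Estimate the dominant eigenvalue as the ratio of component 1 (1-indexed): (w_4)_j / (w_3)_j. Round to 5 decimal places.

λ ≈ -1.06818

w1 = Jv₀ = (1·(-1) + 7·1; 4·(-1) + 1·1) = (6, -3)
w2 = Jw1 = (1·6 + 7·(-3); 4·6 + 1·(-3)) = (-15, 21)
w3 = Jw2 = (132, -39)
w4 = Jw3 = (-141, 489)
Ratio at component: -141 / 132 = -1.06818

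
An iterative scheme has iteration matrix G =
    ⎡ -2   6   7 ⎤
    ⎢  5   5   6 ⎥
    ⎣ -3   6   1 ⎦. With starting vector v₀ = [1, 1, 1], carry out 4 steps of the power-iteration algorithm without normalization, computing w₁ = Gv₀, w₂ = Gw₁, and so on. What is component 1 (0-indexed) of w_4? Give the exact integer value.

18920

w1 = Gv₀ = ((-2)·1 + 6·1 + 7·1; 5·1 + 5·1 + 6·1; (-3)·1 + 6·1 + 1·1) = (11, 16, 4)
w2 = Gw1 = ((-2)·11 + 6·16 + 7·4; 5·11 + 5·16 + 6·4; (-3)·11 + 6·16 + 1·4) = (102, 159, 67)
w3 = Gw2 = (1219, 1707, 715)
w4 = Gw3 = (12809, 18920, 7300)
The requested component of w4 is 18920.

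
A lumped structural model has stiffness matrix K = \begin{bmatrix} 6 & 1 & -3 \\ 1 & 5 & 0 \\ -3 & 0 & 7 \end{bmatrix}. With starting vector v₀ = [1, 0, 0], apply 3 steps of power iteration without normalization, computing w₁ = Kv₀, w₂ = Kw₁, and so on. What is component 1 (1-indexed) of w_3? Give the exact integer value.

w1 = Kv₀ = (6·1 + 1·0 + (-3)·0; 1·1 + 5·0 + 0·0; (-3)·1 + 0·0 + 7·0) = (6, 1, -3)
w2 = Kw1 = (6·6 + 1·1 + (-3)·(-3); 1·6 + 5·1 + 0·(-3); (-3)·6 + 0·1 + 7·(-3)) = (46, 11, -39)
w3 = Kw2 = (404, 101, -411)
The requested component of w3 is 404.

404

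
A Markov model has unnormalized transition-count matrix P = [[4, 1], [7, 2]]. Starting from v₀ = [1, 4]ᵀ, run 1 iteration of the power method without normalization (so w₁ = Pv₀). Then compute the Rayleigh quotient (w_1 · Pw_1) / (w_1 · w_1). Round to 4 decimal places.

w1 = Pv₀ = (8, 15)
Pw1 = (47, 86)
w1·Pw1 = 8·47 + 15·86 = 1666; w1·w1 = 8·8 + 15·15 = 289
λ ≈ 1666/289 = 5.7647

λ ≈ 5.7647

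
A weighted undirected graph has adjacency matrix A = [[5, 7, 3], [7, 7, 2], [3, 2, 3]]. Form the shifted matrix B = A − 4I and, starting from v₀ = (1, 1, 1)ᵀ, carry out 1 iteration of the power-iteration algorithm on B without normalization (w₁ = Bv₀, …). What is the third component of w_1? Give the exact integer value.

4

B = A − 4I has rows (1, 7, 3); (7, 3, 2); (3, 2, -1)
w1 = Bv₀ = (11, 12, 4)
Requested component of w1: 4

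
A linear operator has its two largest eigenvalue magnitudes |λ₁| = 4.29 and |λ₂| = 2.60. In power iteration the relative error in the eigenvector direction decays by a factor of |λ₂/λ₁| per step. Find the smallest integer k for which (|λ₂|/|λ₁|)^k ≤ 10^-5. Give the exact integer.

23

|λ₂/λ₁| = 2.60/4.29 = 0.60606
Need k ≥ ln(10^-5) / ln(0.60606) = -11.5129 / -0.5008 ≈ 22.990
Smallest integer k satisfying the bound: 23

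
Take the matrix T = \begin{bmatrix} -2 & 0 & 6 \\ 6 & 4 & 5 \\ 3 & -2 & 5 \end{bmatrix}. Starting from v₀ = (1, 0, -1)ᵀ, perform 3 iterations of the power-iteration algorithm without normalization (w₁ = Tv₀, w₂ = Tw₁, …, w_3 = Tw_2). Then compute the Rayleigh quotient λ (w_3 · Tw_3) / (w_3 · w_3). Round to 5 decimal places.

6.03181

w1 = Tv₀ = ((-2)·1 + 0·0 + 6·(-1); 6·1 + 4·0 + 5·(-1); 3·1 + (-2)·0 + 5·(-1)) = (-8, 1, -2)
w2 = Tw1 = ((-2)·(-8) + 0·1 + 6·(-2); 6·(-8) + 4·1 + 5·(-2); 3·(-8) + (-2)·1 + 5·(-2)) = (4, -54, -36)
w3 = Tw2 = (-224, -372, -60)
Tw3 = (88, -3132, -228)
w3·Tw3 = (-224)·88 + (-372)·(-3132) + (-60)·(-228) = 1159072; w3·w3 = (-224)·(-224) + (-372)·(-372) + (-60)·(-60) = 192160
λ ≈ 1159072/192160 = 6.03181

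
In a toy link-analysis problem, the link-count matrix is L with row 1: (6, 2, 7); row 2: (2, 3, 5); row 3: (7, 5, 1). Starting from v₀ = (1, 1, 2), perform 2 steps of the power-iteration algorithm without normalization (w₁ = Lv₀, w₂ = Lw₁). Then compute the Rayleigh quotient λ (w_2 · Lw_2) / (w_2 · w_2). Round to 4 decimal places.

λ ≈ 13.0109

w1 = Lv₀ = (6·1 + 2·1 + 7·2; 2·1 + 3·1 + 5·2; 7·1 + 5·1 + 1·2) = (22, 15, 14)
w2 = Lw1 = (6·22 + 2·15 + 7·14; 2·22 + 3·15 + 5·14; 7·22 + 5·15 + 1·14) = (260, 159, 243)
Lw2 = (3579, 2212, 2858)
w2·Lw2 = 260·3579 + 159·2212 + 243·2858 = 1976742; w2·w2 = 260·260 + 159·159 + 243·243 = 151930
λ ≈ 1976742/151930 = 13.0109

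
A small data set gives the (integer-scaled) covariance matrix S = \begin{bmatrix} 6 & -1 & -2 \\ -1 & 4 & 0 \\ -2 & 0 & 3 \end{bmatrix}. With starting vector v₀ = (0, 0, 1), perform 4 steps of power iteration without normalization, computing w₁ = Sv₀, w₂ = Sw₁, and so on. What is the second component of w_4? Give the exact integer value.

240

w1 = Sv₀ = (-2, 0, 3)
w2 = Sw1 = (-18, 2, 13)
w3 = Sw2 = (-136, 26, 75)
w4 = Sw3 = (-992, 240, 497)
The requested component of w4 is 240.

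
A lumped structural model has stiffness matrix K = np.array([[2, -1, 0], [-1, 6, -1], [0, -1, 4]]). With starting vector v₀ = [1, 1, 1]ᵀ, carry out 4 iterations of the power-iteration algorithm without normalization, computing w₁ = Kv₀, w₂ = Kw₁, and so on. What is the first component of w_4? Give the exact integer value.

w1 = Kv₀ = (2·1 + (-1)·1 + 0·1; (-1)·1 + 6·1 + (-1)·1; 0·1 + (-1)·1 + 4·1) = (1, 4, 3)
w2 = Kw1 = (2·1 + (-1)·4 + 0·3; (-1)·1 + 6·4 + (-1)·3; 0·1 + (-1)·4 + 4·3) = (-2, 20, 8)
w3 = Kw2 = (-24, 114, 12)
w4 = Kw3 = (-162, 696, -66)
The requested component of w4 is -162.

-162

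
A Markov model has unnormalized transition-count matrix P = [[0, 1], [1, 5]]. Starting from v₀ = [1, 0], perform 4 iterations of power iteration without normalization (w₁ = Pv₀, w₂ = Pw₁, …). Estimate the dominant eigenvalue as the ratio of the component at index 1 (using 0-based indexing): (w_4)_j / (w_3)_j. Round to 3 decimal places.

5.192

w1 = Pv₀ = (0, 1)
w2 = Pw1 = (1, 5)
w3 = Pw2 = (5, 26)
w4 = Pw3 = (26, 135)
Ratio at component: 135 / 26 = 5.192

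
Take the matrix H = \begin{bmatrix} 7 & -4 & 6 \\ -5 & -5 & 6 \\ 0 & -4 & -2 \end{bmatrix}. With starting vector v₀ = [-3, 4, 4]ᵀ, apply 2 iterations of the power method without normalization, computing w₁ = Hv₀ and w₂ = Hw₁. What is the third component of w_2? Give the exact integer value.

w1 = Hv₀ = (7·(-3) + (-4)·4 + 6·4; (-5)·(-3) + (-5)·4 + 6·4; 0·(-3) + (-4)·4 + (-2)·4) = (-13, 19, -24)
w2 = Hw1 = (7·(-13) + (-4)·19 + 6·(-24); (-5)·(-13) + (-5)·19 + 6·(-24); 0·(-13) + (-4)·19 + (-2)·(-24)) = (-311, -174, -28)
The requested component of w2 is -28.

-28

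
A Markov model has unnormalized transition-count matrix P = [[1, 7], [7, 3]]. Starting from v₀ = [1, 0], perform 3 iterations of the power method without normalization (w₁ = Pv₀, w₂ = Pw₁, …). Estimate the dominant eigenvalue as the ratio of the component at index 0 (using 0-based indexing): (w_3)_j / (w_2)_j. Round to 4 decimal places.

λ ≈ 4.9200

w1 = Pv₀ = (1·1 + 7·0; 7·1 + 3·0) = (1, 7)
w2 = Pw1 = (1·1 + 7·7; 7·1 + 3·7) = (50, 28)
w3 = Pw2 = (246, 434)
Ratio at component: 246 / 50 = 4.9200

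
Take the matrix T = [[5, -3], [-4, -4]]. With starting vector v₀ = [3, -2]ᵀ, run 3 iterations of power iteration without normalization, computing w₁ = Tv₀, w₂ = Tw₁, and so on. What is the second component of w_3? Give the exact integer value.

w1 = Tv₀ = (21, -4)
w2 = Tw1 = (117, -68)
w3 = Tw2 = (789, -196)
The requested component of w3 is -196.

-196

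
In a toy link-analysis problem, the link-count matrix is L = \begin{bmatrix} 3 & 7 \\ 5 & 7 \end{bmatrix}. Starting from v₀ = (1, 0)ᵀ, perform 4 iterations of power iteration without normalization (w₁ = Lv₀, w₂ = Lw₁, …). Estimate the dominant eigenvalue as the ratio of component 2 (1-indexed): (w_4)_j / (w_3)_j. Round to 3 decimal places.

w1 = Lv₀ = (3, 5)
w2 = Lw1 = (44, 50)
w3 = Lw2 = (482, 570)
w4 = Lw3 = (5436, 6400)
Ratio at component: 6400 / 570 = 11.228

λ ≈ 11.228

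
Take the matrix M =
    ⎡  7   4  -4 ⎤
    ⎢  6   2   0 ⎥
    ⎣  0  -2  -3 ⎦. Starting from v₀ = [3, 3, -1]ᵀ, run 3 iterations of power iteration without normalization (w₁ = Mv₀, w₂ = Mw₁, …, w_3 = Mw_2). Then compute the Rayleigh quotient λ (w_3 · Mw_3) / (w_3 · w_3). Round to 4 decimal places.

w1 = Mv₀ = (7·3 + 4·3 + (-4)·(-1); 6·3 + 2·3 + 0·(-1); 0·3 + (-2)·3 + (-3)·(-1)) = (37, 24, -3)
w2 = Mw1 = (7·37 + 4·24 + (-4)·(-3); 6·37 + 2·24 + 0·(-3); 0·37 + (-2)·24 + (-3)·(-3)) = (367, 270, -39)
w3 = Mw2 = (3805, 2742, -423)
Mw3 = (39295, 28314, -4215)
w3·Mw3 = 3805·39295 + 2742·28314 + (-423)·(-4215) = 228937408; w3·w3 = 3805·3805 + 2742·2742 + (-423)·(-423) = 22175518
λ ≈ 228937408/22175518 = 10.3239

10.3239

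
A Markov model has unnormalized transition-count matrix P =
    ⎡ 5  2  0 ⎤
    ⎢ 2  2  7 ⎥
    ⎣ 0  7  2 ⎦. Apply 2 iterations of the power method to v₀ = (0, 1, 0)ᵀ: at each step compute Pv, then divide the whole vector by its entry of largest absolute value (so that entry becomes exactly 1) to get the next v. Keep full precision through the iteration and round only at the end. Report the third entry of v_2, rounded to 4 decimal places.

Pv0 = (2.00000, 2.00000, 7.00000); divide by 7.00000 → v1 = (0.28571, 0.28571, 1.00000)
Pv1 = (2.00000, 8.14286, 4.00000); divide by 8.14286 → v2 = (0.24561, 1.00000, 0.49123)
Requested entry of v2: 28/57 = 0.4912

0.4912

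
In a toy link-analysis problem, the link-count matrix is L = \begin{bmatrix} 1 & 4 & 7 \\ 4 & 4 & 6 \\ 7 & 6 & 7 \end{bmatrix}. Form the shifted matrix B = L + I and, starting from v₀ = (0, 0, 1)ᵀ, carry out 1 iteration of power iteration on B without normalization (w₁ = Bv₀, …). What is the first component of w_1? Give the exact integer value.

7

B = L + I has rows (2, 4, 7); (4, 5, 6); (7, 6, 8)
w1 = Bv₀ = (7, 6, 8)
Requested component of w1: 7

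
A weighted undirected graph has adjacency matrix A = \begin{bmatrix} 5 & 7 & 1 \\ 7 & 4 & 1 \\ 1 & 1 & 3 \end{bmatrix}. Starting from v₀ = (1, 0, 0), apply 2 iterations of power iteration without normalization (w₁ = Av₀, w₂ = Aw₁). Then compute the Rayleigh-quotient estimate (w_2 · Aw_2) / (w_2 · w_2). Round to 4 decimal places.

w1 = Av₀ = (5, 7, 1)
w2 = Aw1 = (75, 64, 15)
Aw2 = (838, 796, 184)
w2·Aw2 = 75·838 + 64·796 + 15·184 = 116554; w2·w2 = 75·75 + 64·64 + 15·15 = 9946
λ ≈ 116554/9946 = 11.7187

λ ≈ 11.7187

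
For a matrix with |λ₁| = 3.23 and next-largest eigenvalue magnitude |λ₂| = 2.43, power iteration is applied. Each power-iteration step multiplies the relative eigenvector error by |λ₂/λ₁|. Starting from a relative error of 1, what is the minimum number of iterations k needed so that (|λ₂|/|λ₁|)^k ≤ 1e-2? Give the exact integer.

17

|λ₂/λ₁| = 2.43/3.23 = 0.75232
Need k ≥ ln(1e-2) / ln(0.75232) = -4.6052 / -0.2846 ≈ 16.182
Smallest integer k satisfying the bound: 17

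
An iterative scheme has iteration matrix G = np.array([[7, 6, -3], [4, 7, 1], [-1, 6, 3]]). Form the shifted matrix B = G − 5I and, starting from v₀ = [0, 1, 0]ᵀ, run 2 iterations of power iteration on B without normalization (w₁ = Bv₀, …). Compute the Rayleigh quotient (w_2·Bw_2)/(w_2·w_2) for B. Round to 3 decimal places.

B = G − 5I has rows (2, 6, -3); (4, 2, 1); (-1, 6, -2)
w1 = Bv₀ = (6, 2, 6)
w2 = Bw1 = (6, 34, -6)
Bw2 = (234, 86, 210)
w2·Bw2 = 3068; w2·w2 = 1228; μ ≈ 3068/1228 = 2.498

μ ≈ 2.498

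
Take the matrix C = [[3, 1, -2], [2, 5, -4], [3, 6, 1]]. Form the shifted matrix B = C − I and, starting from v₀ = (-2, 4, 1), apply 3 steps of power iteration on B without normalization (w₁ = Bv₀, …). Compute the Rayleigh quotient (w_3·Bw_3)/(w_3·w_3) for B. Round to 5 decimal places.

μ ≈ 4.01730

B = C − I has rows (2, 1, -2); (2, 4, -4); (3, 6, 0)
w1 = Bv₀ = (2·(-2) + 1·4 + (-2)·1; 2·(-2) + 4·4 + (-4)·1; 3·(-2) + 6·4 + 0·1) = (-2, 8, 18)
w2 = Bw1 = (2·(-2) + 1·8 + (-2)·18; 2·(-2) + 4·8 + (-4)·18; 3·(-2) + 6·8 + 0·18) = (-32, -44, 42)
w3 = Bw2 = (-192, -408, -360)
Bw3 = (-72, -576, -3024)
w3·Bw3 = 1337472; w3·w3 = 332928; μ ≈ 1337472/332928 = 4.01730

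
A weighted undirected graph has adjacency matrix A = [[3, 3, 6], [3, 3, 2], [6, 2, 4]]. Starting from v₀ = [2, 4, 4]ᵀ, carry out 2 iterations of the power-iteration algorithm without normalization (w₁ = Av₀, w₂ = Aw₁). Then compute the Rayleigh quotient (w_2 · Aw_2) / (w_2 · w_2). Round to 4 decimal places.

11.0496

w1 = Av₀ = (3·2 + 3·4 + 6·4; 3·2 + 3·4 + 2·4; 6·2 + 2·4 + 4·4) = (42, 26, 36)
w2 = Aw1 = (3·42 + 3·26 + 6·36; 3·42 + 3·26 + 2·36; 6·42 + 2·26 + 4·36) = (420, 276, 448)
Aw2 = (4776, 2984, 4864)
w2·Aw2 = 420·4776 + 276·2984 + 448·4864 = 5008576; w2·w2 = 420·420 + 276·276 + 448·448 = 453280
λ ≈ 5008576/453280 = 11.0496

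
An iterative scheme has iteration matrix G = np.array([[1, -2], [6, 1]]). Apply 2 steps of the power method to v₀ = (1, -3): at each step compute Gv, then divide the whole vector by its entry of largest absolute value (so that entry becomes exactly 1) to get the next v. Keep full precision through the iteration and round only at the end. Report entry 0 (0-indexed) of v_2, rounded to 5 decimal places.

Gv0 = (7.000000, 3.000000); divide by 7.000000 → v1 = (1.000000, 0.428571)
Gv1 = (0.142857, 6.428571); divide by 6.428571 → v2 = (0.022222, 1.000000)
Requested entry of v2: 1/45 = 0.02222

0.02222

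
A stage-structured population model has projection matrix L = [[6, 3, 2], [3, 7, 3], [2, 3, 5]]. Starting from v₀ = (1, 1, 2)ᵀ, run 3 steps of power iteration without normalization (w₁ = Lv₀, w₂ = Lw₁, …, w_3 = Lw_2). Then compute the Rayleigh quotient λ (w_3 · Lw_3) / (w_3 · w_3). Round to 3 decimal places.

w1 = Lv₀ = (13, 16, 15)
w2 = Lw1 = (156, 196, 149)
w3 = Lw2 = (1822, 2287, 1645)
Lw3 = (21083, 26410, 18730)
w3·Lw3 = 1822·21083 + 2287·26410 + 1645·18730 = 129623746; w3·w3 = 1822·1822 + 2287·2287 + 1645·1645 = 11256078
λ ≈ 129623746/11256078 = 11.516

λ ≈ 11.516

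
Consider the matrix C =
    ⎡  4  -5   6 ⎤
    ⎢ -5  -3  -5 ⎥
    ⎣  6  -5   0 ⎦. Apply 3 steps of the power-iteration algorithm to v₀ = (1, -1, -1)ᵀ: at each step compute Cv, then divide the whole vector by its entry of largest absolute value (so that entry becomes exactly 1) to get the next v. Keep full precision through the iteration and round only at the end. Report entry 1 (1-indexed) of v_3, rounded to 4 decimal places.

0.8603

Cv0 = (3.00000, 3.00000, 11.00000); divide by 11.00000 → v1 = (0.27273, 0.27273, 1.00000)
Cv1 = (5.72727, -7.18182, 0.27273); divide by -7.18182 → v2 = (-0.79747, 1.00000, -0.03797)
Cv2 = (-8.41772, 1.17722, -9.78481); divide by -9.78481 → v3 = (0.86028, -0.12031, 1.00000)
Requested entry of v3: 665/773 = 0.8603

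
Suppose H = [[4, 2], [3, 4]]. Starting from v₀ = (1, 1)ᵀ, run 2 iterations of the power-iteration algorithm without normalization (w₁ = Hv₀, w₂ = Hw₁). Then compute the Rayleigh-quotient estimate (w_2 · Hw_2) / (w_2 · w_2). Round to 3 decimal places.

λ ≈ 6.455

w1 = Hv₀ = (4·1 + 2·1; 3·1 + 4·1) = (6, 7)
w2 = Hw1 = (4·6 + 2·7; 3·6 + 4·7) = (38, 46)
Hw2 = (244, 298)
w2·Hw2 = 38·244 + 46·298 = 22980; w2·w2 = 38·38 + 46·46 = 3560
λ ≈ 22980/3560 = 6.455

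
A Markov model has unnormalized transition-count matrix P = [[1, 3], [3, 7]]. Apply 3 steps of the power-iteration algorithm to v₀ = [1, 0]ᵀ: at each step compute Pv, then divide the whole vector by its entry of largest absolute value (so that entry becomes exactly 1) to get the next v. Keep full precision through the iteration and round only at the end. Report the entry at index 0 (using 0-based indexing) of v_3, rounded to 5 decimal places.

0.41414

Pv0 = (1.000000, 3.000000); divide by 3.000000 → v1 = (0.333333, 1.000000)
Pv1 = (3.333333, 8.000000); divide by 8.000000 → v2 = (0.416667, 1.000000)
Pv2 = (3.416667, 8.250000); divide by 8.250000 → v3 = (0.414141, 1.000000)
Requested entry of v3: 82/198 = 0.41414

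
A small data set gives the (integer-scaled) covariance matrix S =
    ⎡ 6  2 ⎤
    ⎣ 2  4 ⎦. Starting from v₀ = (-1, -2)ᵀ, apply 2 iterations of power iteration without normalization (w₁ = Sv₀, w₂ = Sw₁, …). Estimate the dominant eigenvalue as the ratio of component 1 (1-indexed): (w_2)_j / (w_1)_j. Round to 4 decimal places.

w1 = Sv₀ = (6·(-1) + 2·(-2); 2·(-1) + 4·(-2)) = (-10, -10)
w2 = Sw1 = (6·(-10) + 2·(-10); 2·(-10) + 4·(-10)) = (-80, -60)
Ratio at component: -80 / -10 = 8.0000

8.0000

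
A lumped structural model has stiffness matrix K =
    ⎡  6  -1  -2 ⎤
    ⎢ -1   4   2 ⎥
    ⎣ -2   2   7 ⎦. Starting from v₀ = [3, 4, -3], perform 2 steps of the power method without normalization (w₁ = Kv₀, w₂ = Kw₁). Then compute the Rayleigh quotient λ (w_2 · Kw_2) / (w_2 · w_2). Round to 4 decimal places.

w1 = Kv₀ = (20, 7, -19)
w2 = Kw1 = (151, -30, -159)
Kw2 = (1254, -589, -1475)
w2·Kw2 = 151·1254 + (-30)·(-589) + (-159)·(-1475) = 441549; w2·w2 = 151·151 + (-30)·(-30) + (-159)·(-159) = 48982
λ ≈ 441549/48982 = 9.0145

9.0145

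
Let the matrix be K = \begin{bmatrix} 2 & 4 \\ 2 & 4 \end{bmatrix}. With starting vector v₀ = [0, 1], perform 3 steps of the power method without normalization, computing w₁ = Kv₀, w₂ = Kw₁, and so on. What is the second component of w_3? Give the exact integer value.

144

w1 = Kv₀ = (4, 4)
w2 = Kw1 = (24, 24)
w3 = Kw2 = (144, 144)
The requested component of w3 is 144.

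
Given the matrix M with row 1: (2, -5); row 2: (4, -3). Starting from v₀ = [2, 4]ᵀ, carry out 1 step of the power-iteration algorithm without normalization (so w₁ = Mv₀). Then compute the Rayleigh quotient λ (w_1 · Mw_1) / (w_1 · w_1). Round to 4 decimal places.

λ ≈ 1.4706

w1 = Mv₀ = (-16, -4)
Mw1 = (-12, -52)
w1·Mw1 = (-16)·(-12) + (-4)·(-52) = 400; w1·w1 = (-16)·(-16) + (-4)·(-4) = 272
λ ≈ 400/272 = 1.4706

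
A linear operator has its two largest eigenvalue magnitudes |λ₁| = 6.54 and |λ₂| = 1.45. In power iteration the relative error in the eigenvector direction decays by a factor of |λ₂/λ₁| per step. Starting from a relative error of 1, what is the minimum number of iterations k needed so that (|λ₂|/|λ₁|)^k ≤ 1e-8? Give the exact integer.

13

|λ₂/λ₁| = 1.45/6.54 = 0.22171
Need k ≥ ln(1e-8) / ln(0.22171) = -18.4207 / -1.5064 ≈ 12.228
Smallest integer k satisfying the bound: 13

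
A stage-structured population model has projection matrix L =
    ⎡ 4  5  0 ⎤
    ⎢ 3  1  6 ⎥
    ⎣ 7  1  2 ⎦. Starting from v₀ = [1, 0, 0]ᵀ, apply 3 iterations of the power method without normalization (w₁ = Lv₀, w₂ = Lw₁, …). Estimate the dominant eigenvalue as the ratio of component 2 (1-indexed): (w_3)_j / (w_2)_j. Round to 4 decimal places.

7.3684

w1 = Lv₀ = (4, 3, 7)
w2 = Lw1 = (31, 57, 45)
w3 = Lw2 = (409, 420, 364)
Ratio at component: 420 / 57 = 7.3684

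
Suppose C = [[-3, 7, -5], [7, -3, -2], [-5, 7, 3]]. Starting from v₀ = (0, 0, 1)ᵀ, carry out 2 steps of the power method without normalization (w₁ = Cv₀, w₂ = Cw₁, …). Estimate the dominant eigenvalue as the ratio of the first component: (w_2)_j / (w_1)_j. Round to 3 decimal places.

w1 = Cv₀ = ((-3)·0 + 7·0 + (-5)·1; 7·0 + (-3)·0 + (-2)·1; (-5)·0 + 7·0 + 3·1) = (-5, -2, 3)
w2 = Cw1 = ((-3)·(-5) + 7·(-2) + (-5)·3; 7·(-5) + (-3)·(-2) + (-2)·3; (-5)·(-5) + 7·(-2) + 3·3) = (-14, -35, 20)
Ratio at component: -14 / -5 = 2.800

2.800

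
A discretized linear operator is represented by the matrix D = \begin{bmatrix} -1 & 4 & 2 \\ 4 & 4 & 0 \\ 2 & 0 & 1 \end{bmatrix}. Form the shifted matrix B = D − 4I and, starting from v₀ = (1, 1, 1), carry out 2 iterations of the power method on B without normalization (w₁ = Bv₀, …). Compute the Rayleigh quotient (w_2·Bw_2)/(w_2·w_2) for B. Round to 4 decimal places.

μ ≈ -0.0984

B = D − 4I has rows (-5, 4, 2); (4, 0, 0); (2, 0, -3)
w1 = Bv₀ = (1, 4, -1)
w2 = Bw1 = (9, 4, 5)
Bw2 = (-19, 36, 3)
w2·Bw2 = -12; w2·w2 = 122; μ ≈ -12/122 = -0.0984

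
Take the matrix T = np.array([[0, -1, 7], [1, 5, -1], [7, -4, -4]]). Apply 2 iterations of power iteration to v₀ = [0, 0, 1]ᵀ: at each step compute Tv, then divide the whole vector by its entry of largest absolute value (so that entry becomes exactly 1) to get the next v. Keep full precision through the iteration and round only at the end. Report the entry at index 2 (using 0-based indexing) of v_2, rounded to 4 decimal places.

1.0000

Tv0 = (7.00000, -1.00000, -4.00000); divide by 7.00000 → v1 = (1.00000, -0.14286, -0.57143)
Tv1 = (-3.85714, 0.85714, 9.85714); divide by 9.85714 → v2 = (-0.39130, 0.08696, 1.00000)
Requested entry of v2: 69/69 = 1.0000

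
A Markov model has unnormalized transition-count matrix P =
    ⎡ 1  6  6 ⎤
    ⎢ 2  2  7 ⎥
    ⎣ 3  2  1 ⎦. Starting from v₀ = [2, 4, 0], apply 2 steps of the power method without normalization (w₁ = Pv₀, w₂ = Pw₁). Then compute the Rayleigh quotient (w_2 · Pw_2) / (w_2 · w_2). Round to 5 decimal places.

w1 = Pv₀ = (26, 12, 14)
w2 = Pw1 = (182, 174, 116)
Pw2 = (1922, 1524, 1010)
w2·Pw2 = 182·1922 + 174·1524 + 116·1010 = 732140; w2·w2 = 182·182 + 174·174 + 116·116 = 76856
λ ≈ 732140/76856 = 9.52613

9.52613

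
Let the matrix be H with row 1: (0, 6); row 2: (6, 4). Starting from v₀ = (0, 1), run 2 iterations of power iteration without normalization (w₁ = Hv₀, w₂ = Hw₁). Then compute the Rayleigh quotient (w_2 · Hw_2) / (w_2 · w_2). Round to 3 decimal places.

7.863

w1 = Hv₀ = (6, 4)
w2 = Hw1 = (24, 52)
Hw2 = (312, 352)
w2·Hw2 = 24·312 + 52·352 = 25792; w2·w2 = 24·24 + 52·52 = 3280
λ ≈ 25792/3280 = 7.863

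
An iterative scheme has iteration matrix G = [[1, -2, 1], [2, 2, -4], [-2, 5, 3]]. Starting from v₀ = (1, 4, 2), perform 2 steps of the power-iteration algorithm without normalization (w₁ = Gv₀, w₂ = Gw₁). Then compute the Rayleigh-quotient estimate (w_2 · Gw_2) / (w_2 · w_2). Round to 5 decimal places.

w1 = Gv₀ = (1·1 + (-2)·4 + 1·2; 2·1 + 2·4 + (-4)·2; (-2)·1 + 5·4 + 3·2) = (-5, 2, 24)
w2 = Gw1 = (1·(-5) + (-2)·2 + 1·24; 2·(-5) + 2·2 + (-4)·24; (-2)·(-5) + 5·2 + 3·24) = (15, -102, 92)
Gw2 = (311, -542, -264)
w2·Gw2 = 15·311 + (-102)·(-542) + 92·(-264) = 35661; w2·w2 = 15·15 + (-102)·(-102) + 92·92 = 19093
λ ≈ 35661/19093 = 1.86775

1.86775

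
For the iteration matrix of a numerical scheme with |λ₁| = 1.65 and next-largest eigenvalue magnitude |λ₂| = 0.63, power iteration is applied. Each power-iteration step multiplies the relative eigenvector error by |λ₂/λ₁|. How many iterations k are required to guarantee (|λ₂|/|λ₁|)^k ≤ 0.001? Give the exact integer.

|λ₂/λ₁| = 0.63/1.65 = 0.38182
Need k ≥ ln(0.001) / ln(0.38182) = -6.9078 / -0.9628 ≈ 7.175
Smallest integer k satisfying the bound: 8

8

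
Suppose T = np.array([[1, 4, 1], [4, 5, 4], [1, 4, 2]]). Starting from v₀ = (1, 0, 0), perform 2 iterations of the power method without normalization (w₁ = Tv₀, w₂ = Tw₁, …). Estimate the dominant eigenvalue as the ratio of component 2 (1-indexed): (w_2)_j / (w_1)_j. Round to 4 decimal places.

w1 = Tv₀ = (1, 4, 1)
w2 = Tw1 = (18, 28, 19)
Ratio at component: 28 / 4 = 7.0000

λ ≈ 7.0000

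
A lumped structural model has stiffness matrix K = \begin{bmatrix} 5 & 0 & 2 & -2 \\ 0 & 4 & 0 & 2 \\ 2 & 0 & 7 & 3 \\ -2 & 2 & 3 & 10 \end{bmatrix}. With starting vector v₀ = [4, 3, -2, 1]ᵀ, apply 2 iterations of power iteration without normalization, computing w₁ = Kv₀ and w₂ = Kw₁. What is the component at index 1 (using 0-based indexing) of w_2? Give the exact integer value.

w1 = Kv₀ = (5·4 + 0·3 + 2·(-2) + (-2)·1; 0·4 + 4·3 + 0·(-2) + 2·1; 2·4 + 0·3 + 7·(-2) + 3·1; (-2)·4 + 2·3 + 3·(-2) + 10·1) = (14, 14, -3, 2)
w2 = Kw1 = (5·14 + 0·14 + 2·(-3) + (-2)·2; 0·14 + 4·14 + 0·(-3) + 2·2; 2·14 + 0·14 + 7·(-3) + 3·2; (-2)·14 + 2·14 + 3·(-3) + 10·2) = (60, 60, 13, 11)
The requested component of w2 is 60.

60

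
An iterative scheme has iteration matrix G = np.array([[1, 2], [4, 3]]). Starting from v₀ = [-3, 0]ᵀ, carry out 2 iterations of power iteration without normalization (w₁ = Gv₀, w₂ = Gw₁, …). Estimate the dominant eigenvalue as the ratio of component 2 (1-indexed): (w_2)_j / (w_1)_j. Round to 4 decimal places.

λ ≈ 4.0000

w1 = Gv₀ = (1·(-3) + 2·0; 4·(-3) + 3·0) = (-3, -12)
w2 = Gw1 = (1·(-3) + 2·(-12); 4·(-3) + 3·(-12)) = (-27, -48)
Ratio at component: -48 / -12 = 4.0000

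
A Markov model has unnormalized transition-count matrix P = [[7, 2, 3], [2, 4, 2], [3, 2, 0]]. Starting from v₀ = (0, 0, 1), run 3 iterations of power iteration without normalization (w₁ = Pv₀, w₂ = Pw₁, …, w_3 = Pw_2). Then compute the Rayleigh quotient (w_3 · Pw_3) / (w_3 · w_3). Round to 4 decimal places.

w1 = Pv₀ = (7·0 + 2·0 + 3·1; 2·0 + 4·0 + 2·1; 3·0 + 2·0 + 0·1) = (3, 2, 0)
w2 = Pw1 = (7·3 + 2·2 + 3·0; 2·3 + 4·2 + 2·0; 3·3 + 2·2 + 0·0) = (25, 14, 13)
w3 = Pw2 = (242, 132, 103)
Pw3 = (2267, 1218, 990)
w3·Pw3 = 242·2267 + 132·1218 + 103·990 = 811360; w3·w3 = 242·242 + 132·132 + 103·103 = 86597
λ ≈ 811360/86597 = 9.3694

λ ≈ 9.3694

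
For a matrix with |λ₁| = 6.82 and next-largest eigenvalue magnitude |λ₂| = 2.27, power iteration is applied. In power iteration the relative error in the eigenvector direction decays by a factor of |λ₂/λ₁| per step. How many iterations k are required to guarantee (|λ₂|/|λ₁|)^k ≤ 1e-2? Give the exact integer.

5

|λ₂/λ₁| = 2.27/6.82 = 0.33284
Need k ≥ ln(1e-2) / ln(0.33284) = -4.6052 / -1.1001 ≈ 4.186
Smallest integer k satisfying the bound: 5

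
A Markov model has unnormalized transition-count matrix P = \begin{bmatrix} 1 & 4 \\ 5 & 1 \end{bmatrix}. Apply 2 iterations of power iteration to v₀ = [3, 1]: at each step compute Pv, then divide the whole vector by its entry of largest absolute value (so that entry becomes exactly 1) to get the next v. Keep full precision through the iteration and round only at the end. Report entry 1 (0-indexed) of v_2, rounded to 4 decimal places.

0.7183

Pv0 = (7.00000, 16.00000); divide by 16.00000 → v1 = (0.43750, 1.00000)
Pv1 = (4.43750, 3.18750); divide by 4.43750 → v2 = (1.00000, 0.71831)
Requested entry of v2: 51/71 = 0.7183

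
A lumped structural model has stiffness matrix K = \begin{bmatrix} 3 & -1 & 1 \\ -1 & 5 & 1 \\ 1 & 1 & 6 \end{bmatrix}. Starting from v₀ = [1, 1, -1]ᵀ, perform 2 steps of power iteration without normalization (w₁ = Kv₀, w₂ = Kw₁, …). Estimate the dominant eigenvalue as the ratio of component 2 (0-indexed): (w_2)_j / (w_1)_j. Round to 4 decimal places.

w1 = Kv₀ = (1, 3, -4)
w2 = Kw1 = (-4, 10, -20)
Ratio at component: -20 / -4 = 5.0000

5.0000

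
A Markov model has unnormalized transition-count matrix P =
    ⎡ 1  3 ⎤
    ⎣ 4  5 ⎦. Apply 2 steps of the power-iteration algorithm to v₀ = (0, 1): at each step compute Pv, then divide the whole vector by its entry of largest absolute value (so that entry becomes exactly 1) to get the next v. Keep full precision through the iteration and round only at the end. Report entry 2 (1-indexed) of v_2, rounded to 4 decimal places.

1.0000

Pv0 = (3.00000, 5.00000); divide by 5.00000 → v1 = (0.60000, 1.00000)
Pv1 = (3.60000, 7.40000); divide by 7.40000 → v2 = (0.48649, 1.00000)
Requested entry of v2: 37/37 = 1.0000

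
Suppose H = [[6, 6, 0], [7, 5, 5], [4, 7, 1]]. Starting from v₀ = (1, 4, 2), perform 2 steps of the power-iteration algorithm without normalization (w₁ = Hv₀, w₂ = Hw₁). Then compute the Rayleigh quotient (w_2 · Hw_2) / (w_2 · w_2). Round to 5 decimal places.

w1 = Hv₀ = (6·1 + 6·4 + 0·2; 7·1 + 5·4 + 5·2; 4·1 + 7·4 + 1·2) = (30, 37, 34)
w2 = Hw1 = (6·30 + 6·37 + 0·34; 7·30 + 5·37 + 5·34; 4·30 + 7·37 + 1·34) = (402, 565, 413)
Hw2 = (5802, 7704, 5976)
w2·Hw2 = 402·5802 + 565·7704 + 413·5976 = 9153252; w2·w2 = 402·402 + 565·565 + 413·413 = 651398
λ ≈ 9153252/651398 = 14.05170

14.05170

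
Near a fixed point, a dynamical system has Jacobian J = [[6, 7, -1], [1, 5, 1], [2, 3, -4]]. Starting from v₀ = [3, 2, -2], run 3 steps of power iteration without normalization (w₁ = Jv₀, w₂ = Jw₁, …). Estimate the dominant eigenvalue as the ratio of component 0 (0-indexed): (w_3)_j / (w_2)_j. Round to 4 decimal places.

λ ≈ 8.8429

w1 = Jv₀ = (34, 11, 20)
w2 = Jw1 = (261, 109, 21)
w3 = Jw2 = (2308, 827, 765)
Ratio at component: 2308 / 261 = 8.8429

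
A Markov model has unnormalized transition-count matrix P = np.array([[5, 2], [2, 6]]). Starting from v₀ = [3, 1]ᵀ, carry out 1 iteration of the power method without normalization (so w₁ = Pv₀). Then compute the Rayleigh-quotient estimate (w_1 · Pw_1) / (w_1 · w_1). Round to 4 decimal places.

λ ≈ 7.2171

w1 = Pv₀ = (5·3 + 2·1; 2·3 + 6·1) = (17, 12)
Pw1 = (109, 106)
w1·Pw1 = 17·109 + 12·106 = 3125; w1·w1 = 17·17 + 12·12 = 433
λ ≈ 3125/433 = 7.2171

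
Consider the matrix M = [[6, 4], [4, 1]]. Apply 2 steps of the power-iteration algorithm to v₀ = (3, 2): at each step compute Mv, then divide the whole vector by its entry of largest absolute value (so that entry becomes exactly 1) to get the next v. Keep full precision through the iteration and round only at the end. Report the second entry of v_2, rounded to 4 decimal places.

0.5566

Mv0 = (26.00000, 14.00000); divide by 26.00000 → v1 = (1.00000, 0.53846)
Mv1 = (8.15385, 4.53846); divide by 8.15385 → v2 = (1.00000, 0.55660)
Requested entry of v2: 118/212 = 0.5566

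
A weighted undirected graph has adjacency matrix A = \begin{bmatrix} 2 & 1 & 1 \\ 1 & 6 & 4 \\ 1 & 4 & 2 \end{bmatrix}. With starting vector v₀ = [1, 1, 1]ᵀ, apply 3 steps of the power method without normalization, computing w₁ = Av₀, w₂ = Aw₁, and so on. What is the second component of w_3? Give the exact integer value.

w1 = Av₀ = (2·1 + 1·1 + 1·1; 1·1 + 6·1 + 4·1; 1·1 + 4·1 + 2·1) = (4, 11, 7)
w2 = Aw1 = (2·4 + 1·11 + 1·7; 1·4 + 6·11 + 4·7; 1·4 + 4·11 + 2·7) = (26, 98, 62)
w3 = Aw2 = (212, 862, 542)
The requested component of w3 is 862.

862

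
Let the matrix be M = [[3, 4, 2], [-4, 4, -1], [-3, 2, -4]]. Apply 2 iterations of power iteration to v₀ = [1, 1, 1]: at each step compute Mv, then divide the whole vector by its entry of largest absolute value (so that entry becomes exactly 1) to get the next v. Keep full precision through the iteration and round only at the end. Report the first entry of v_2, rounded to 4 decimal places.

-0.3714

Mv0 = (9.00000, -1.00000, -5.00000); divide by 9.00000 → v1 = (1.00000, -0.11111, -0.55556)
Mv1 = (1.44444, -3.88889, -1.00000); divide by -3.88889 → v2 = (-0.37143, 1.00000, 0.25714)
Requested entry of v2: 13/-35 = -0.3714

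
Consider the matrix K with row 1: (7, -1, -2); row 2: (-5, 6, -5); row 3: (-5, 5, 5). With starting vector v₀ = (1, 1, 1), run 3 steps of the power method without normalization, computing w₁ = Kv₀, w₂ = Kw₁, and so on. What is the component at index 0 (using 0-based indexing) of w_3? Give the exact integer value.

253

w1 = Kv₀ = (4, -4, 5)
w2 = Kw1 = (22, -69, -15)
w3 = Kw2 = (253, -449, -530)
The requested component of w3 is 253.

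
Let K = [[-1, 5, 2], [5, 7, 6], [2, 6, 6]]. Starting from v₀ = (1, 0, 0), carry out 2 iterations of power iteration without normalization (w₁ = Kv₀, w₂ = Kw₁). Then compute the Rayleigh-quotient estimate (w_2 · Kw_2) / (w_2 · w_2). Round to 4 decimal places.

λ ≈ 13.7448

w1 = Kv₀ = ((-1)·1 + 5·0 + 2·0; 5·1 + 7·0 + 6·0; 2·1 + 6·0 + 6·0) = (-1, 5, 2)
w2 = Kw1 = ((-1)·(-1) + 5·5 + 2·2; 5·(-1) + 7·5 + 6·2; 2·(-1) + 6·5 + 6·2) = (30, 42, 40)
Kw2 = (260, 684, 552)
w2·Kw2 = 30·260 + 42·684 + 40·552 = 58608; w2·w2 = 30·30 + 42·42 + 40·40 = 4264
λ ≈ 58608/4264 = 13.7448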